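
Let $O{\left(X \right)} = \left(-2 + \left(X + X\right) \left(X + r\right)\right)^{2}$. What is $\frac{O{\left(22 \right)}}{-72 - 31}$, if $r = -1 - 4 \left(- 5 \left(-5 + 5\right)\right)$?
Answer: $- \frac{850084}{103} \approx -8253.3$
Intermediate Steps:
$r = -1$ ($r = -1 - 4 \left(\left(-5\right) 0\right) = -1 - 0 = -1 + 0 = -1$)
$O{\left(X \right)} = \left(-2 + 2 X \left(-1 + X\right)\right)^{2}$ ($O{\left(X \right)} = \left(-2 + \left(X + X\right) \left(X - 1\right)\right)^{2} = \left(-2 + 2 X \left(-1 + X\right)\right)^{2}$)
$\frac{O{\left(22 \right)}}{-72 - 31} = \frac{4 \left(-1 + 22^{2} - 22\right)^{2}}{-72 - 31} = \frac{4 \left(-1 + 484 - 22\right)^{2}}{-103} = 4 \cdot 461^{2} \left(- \frac{1}{103}\right) = 4 \cdot 212521 \left(- \frac{1}{103}\right) = 850084 \left(- \frac{1}{103}\right) = - \frac{850084}{103}$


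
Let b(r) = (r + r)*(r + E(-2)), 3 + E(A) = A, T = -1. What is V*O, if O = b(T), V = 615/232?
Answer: 1845/58 ≈ 31.810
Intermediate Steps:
E(A) = -3 + A
V = 615/232 (V = 615*(1/232) = 615/232 ≈ 2.6509)
b(r) = 2*r*(-5 + r) (b(r) = (r + r)*(r + (-3 - 2)) = (2*r)*(r - 5) = (2*r)*(-5 + r) = 2*r*(-5 + r))
O = 12 (O = 2*(-1)*(-5 - 1) = 2*(-1)*(-6) = 12)
V*O = (615/232)*12 = 1845/58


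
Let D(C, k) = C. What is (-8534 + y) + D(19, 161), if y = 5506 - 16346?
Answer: -19355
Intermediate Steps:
y = -10840
(-8534 + y) + D(19, 161) = (-8534 - 10840) + 19 = -19374 + 19 = -19355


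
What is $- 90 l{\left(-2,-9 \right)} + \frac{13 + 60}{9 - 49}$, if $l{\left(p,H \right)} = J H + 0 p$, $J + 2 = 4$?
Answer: $\frac{64727}{40} \approx 1618.2$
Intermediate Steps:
$J = 2$ ($J = -2 + 4 = 2$)
$l{\left(p,H \right)} = 2 H$ ($l{\left(p,H \right)} = 2 H + 0 p = 2 H + 0 = 2 H$)
$- 90 l{\left(-2,-9 \right)} + \frac{13 + 60}{9 - 49} = - 90 \cdot 2 \left(-9\right) + \frac{13 + 60}{9 - 49} = \left(-90\right) \left(-18\right) + \frac{73}{-40} = 1620 + 73 \left(- \frac{1}{40}\right) = 1620 - \frac{73}{40} = \frac{64727}{40}$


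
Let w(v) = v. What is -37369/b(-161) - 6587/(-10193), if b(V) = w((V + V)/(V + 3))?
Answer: -30090214636/1641073 ≈ -18336.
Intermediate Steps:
b(V) = 2*V/(3 + V) (b(V) = (V + V)/(V + 3) = (2*V)/(3 + V) = 2*V/(3 + V))
-37369/b(-161) - 6587/(-10193) = -37369/(2*(-161)/(3 - 161)) - 6587/(-10193) = -37369/(2*(-161)/(-158)) - 6587*(-1/10193) = -37369/(2*(-161)*(-1/158)) + 6587/10193 = -37369/161/79 + 6587/10193 = -37369*79/161 + 6587/10193 = -2952151/161 + 6587/10193 = -30090214636/1641073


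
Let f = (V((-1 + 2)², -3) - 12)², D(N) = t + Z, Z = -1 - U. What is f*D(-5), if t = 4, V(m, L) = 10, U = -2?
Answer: 20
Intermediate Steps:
Z = 1 (Z = -1 - 1*(-2) = -1 + 2 = 1)
D(N) = 5 (D(N) = 4 + 1 = 5)
f = 4 (f = (10 - 12)² = (-2)² = 4)
f*D(-5) = 4*5 = 20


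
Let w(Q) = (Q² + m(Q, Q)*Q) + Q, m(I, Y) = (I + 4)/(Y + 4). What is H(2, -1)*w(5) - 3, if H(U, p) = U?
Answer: 67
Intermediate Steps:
m(I, Y) = (4 + I)/(4 + Y)
w(Q) = Q² + 2*Q (w(Q) = (Q² + ((4 + Q)/(4 + Q))*Q) + Q = (Q² + 1*Q) + Q = (Q² + Q) + Q = (Q + Q²) + Q = Q² + 2*Q)
H(2, -1)*w(5) - 3 = 2*(5*(2 + 5)) - 3 = 2*(5*7) - 3 = 2*35 - 3 = 70 - 3 = 67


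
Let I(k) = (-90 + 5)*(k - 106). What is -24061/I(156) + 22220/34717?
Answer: 929760737/147547250 ≈ 6.3014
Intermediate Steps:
I(k) = 9010 - 85*k (I(k) = -85*(-106 + k) = 9010 - 85*k)
-24061/I(156) + 22220/34717 = -24061/(9010 - 85*156) + 22220/34717 = -24061/(9010 - 13260) + 22220*(1/34717) = -24061/(-4250) + 22220/34717 = -24061*(-1/4250) + 22220/34717 = 24061/4250 + 22220/34717 = 929760737/147547250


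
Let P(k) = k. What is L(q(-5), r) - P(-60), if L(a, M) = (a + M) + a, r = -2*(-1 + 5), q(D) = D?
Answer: 42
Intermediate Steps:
r = -8 (r = -2*4 = -8)
L(a, M) = M + 2*a (L(a, M) = (M + a) + a = M + 2*a)
L(q(-5), r) - P(-60) = (-8 + 2*(-5)) - 1*(-60) = (-8 - 10) + 60 = -18 + 60 = 42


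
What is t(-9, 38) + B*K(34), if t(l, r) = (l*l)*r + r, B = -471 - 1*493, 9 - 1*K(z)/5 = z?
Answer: 123616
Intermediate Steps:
K(z) = 45 - 5*z
B = -964 (B = -471 - 493 = -964)
t(l, r) = r + r*l**2 (t(l, r) = l**2*r + r = r*l**2 + r = r + r*l**2)
t(-9, 38) + B*K(34) = 38*(1 + (-9)**2) - 964*(45 - 5*34) = 38*(1 + 81) - 964*(45 - 170) = 38*82 - 964*(-125) = 3116 + 120500 = 123616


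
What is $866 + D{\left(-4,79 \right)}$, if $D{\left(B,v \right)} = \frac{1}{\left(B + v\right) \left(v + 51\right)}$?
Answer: $\frac{8443501}{9750} \approx 866.0$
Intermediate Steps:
$D{\left(B,v \right)} = \frac{1}{\left(51 + v\right) \left(B + v\right)}$ ($D{\left(B,v \right)} = \frac{1}{\left(B + v\right) \left(51 + v\right)} = \frac{1}{\left(51 + v\right) \left(B + v\right)}$)
$866 + D{\left(-4,79 \right)} = 866 + \frac{1}{79^{2} + 51 \left(-4\right) + 51 \cdot 79 - 316} = 866 + \frac{1}{6241 - 204 + 4029 - 316} = 866 + \frac{1}{9750} = \frac{8443501}{9750}$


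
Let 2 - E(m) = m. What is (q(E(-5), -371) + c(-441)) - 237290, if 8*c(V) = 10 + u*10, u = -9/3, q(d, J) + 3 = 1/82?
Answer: -9729115/41 ≈ -2.3730e+5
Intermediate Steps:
E(m) = 2 - m
q(d, J) = -245/82 (q(d, J) = -3 + 1/82 = -245/82)
u = -3 (u = -9*1/3 = -3)
c(V) = -5/2 (c(V) = (10 - 3*10)/8 = (10 - 30)/8 = (1/8)*(-20) = -5/2)
(q(E(-5), -371) + c(-441)) - 237290 = (-245/82 - 5/2) - 237290 = -225/41 - 237290 = -9729115/41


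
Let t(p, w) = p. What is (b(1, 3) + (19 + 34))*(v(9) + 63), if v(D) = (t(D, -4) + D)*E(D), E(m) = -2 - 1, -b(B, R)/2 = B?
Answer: 459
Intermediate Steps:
b(B, R) = -2*B
E(m) = -3
v(D) = -6*D (v(D) = (D + D)*(-3) = (2*D)*(-3) = -6*D)
(b(1, 3) + (19 + 34))*(v(9) + 63) = (-2*1 + (19 + 34))*(-6*9 + 63) = (-2 + 53)*(-54 + 63) = 51*9 = 459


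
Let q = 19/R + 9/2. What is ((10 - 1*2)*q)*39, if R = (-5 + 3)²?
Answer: 2886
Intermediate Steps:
R = 4 (R = (-2)² = 4)
q = 37/4 (q = 19/4 + 9/2 = 37/4 ≈ 9.2500)
((10 - 1*2)*q)*39 = ((10 - 1*2)*(37/4))*39 = ((10 - 2)*(37/4))*39 = (8*(37/4))*39 = 74*39 = 2886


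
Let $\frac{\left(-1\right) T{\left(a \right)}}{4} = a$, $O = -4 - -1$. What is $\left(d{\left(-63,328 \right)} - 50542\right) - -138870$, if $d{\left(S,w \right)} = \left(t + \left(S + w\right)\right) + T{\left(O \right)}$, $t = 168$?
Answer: $88773$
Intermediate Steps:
$O = -3$ ($O = -4 + 1 = -3$)
$T{\left(a \right)} = - 4 a$
$d{\left(S,w \right)} = 180 + S + w$ ($d{\left(S,w \right)} = \left(168 + \left(S + w\right)\right) - -12 = \left(168 + S + w\right) + 12 = 180 + S + w$)
$\left(d{\left(-63,328 \right)} - 50542\right) - -138870 = \left(\left(180 - 63 + 328\right) - 50542\right) - -138870 = \left(445 - 50542\right) + 138870 = -50097 + 138870 = 88773$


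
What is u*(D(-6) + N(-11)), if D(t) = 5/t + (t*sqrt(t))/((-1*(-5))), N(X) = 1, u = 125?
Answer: 125/6 - 150*I*sqrt(6) ≈ 20.833 - 367.42*I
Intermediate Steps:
D(t) = 5/t + t**(3/2)/5
u*(D(-6) + N(-11)) = 125*((1/5)*(25 + (-6)**(5/2))/(-6) + 1) = 125*((1/5)*(-1/6)*(25 + 36*I*sqrt(6)) + 1) = 125*((-5/6 - 6*I*sqrt(6)/5) + 1) = 125*(1/6 - 6*I*sqrt(6)/5) = 125/6 - 150*I*sqrt(6)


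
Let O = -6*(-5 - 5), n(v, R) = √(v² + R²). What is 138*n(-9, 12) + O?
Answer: 2130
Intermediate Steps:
n(v, R) = √(R² + v²)
O = 60 (O = -6*(-10) = 60)
138*n(-9, 12) + O = 138*√(12² + (-9)²) + 60 = 138*√(144 + 81) + 60 = 138*√225 + 60 = 138*15 + 60 = 2070 + 60 = 2130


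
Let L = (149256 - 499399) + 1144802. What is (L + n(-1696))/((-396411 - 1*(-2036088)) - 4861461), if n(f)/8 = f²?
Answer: -7935329/1073928 ≈ -7.3891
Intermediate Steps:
L = 794659 (L = -350143 + 1144802 = 794659)
n(f) = 8*f²
(L + n(-1696))/((-396411 - 1*(-2036088)) - 4861461) = (794659 + 8*(-1696)²)/((-396411 - 1*(-2036088)) - 4861461) = (794659 + 8*2876416)/((-396411 + 2036088) - 4861461) = (794659 + 23011328)/(1639677 - 4861461) = 23805987/(-3221784) = 23805987*(-1/3221784) = -7935329/1073928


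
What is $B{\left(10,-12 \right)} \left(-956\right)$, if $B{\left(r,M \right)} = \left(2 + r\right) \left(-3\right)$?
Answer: $34416$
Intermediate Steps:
$B{\left(r,M \right)} = -6 - 3 r$
$B{\left(10,-12 \right)} \left(-956\right) = \left(-6 - 30\right) \left(-956\right) = \left(-36\right) \left(-956\right) = 34416$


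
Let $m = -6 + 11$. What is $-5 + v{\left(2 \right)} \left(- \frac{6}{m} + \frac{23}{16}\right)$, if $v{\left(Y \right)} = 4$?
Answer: $- \frac{81}{20} \approx -4.05$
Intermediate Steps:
$m = 5$
$-5 + v{\left(2 \right)} \left(- \frac{6}{m} + \frac{23}{16}\right) = -5 + 4 \left(- \frac{6}{5} + \frac{23}{16}\right) = -5 + 4 \cdot \frac{19}{80} = -5 + \frac{19}{20} = - \frac{81}{20}$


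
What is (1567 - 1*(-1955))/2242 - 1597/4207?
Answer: 5618290/4716047 ≈ 1.1913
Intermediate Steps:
(1567 - 1*(-1955))/2242 - 1597/4207 = (1567 + 1955)*(1/2242) - 1597*1/4207 = 3522*(1/2242) - 1597/4207 = 1761/1121 - 1597/4207 = 5618290/4716047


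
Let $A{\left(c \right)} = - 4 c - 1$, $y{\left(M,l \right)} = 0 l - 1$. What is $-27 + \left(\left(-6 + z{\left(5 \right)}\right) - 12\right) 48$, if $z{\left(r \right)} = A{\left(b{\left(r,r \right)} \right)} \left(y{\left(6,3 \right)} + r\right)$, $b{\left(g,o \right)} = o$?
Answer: $-4923$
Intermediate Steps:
$y{\left(M,l \right)} = -1$ ($y{\left(M,l \right)} = 0 - 1 = -1$)
$A{\left(c \right)} = -1 - 4 c$
$z{\left(r \right)} = \left(-1 + r\right) \left(-1 - 4 r\right)$ ($z{\left(r \right)} = \left(-1 - 4 r\right) \left(-1 + r\right) = \left(-1 + r\right) \left(-1 - 4 r\right)$)
$-27 + \left(\left(-6 + z{\left(5 \right)}\right) - 12\right) 48 = -27 + \left(\left(-6 - \left(1 + 4 \cdot 5\right) \left(-1 + 5\right)\right) - 12\right) 48 = -27 + \left(\left(-6 - \left(1 + 20\right) 4\right) - 12\right) 48 = -27 + \left(\left(-6 - 21 \cdot 4\right) - 12\right) 48 = -27 + \left(\left(-6 - 84\right) - 12\right) 48 = -27 + \left(-90 - 12\right) 48 = -27 - 4896 = -4923$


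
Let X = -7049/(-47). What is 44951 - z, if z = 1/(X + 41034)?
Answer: 87009268250/1935647 ≈ 44951.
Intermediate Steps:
X = 7049/47 (X = -7049*(-1/47) = 7049/47 ≈ 149.98)
z = 47/1935647 (z = 1/(7049/47 + 41034) = 1/(1935647/47) = 47/1935647 ≈ 2.4281e-5)
44951 - z = 44951 - 1*47/1935647 = 44951 - 47/1935647 = 87009268250/1935647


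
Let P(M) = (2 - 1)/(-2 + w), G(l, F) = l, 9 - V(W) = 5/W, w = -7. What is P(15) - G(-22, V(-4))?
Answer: 197/9 ≈ 21.889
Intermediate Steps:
V(W) = 9 - 5/W
P(M) = -1/9 (P(M) = (2 - 1)/(-2 - 7) = 1/(-9) = 1*(-1/9) = -1/9)
P(15) - G(-22, V(-4)) = -1/9 - 1*(-22) = -1/9 + 22 = 197/9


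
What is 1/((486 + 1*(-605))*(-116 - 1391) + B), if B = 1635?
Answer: 1/180968 ≈ 5.5258e-6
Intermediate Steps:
1/((486 + 1*(-605))*(-116 - 1391) + B) = 1/((486 + 1*(-605))*(-116 - 1391) + 1635) = 1/((486 - 605)*(-1507) + 1635) = 1/(-119*(-1507) + 1635) = 1/(179333 + 1635) = 1/180968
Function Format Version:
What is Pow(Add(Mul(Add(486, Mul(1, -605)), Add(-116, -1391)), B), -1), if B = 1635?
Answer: Rational(1, 180968) ≈ 5.5258e-6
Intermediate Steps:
Pow(Add(Mul(Add(486, Mul(1, -605)), Add(-116, -1391)), B), -1) = Pow(Add(Mul(Add(486, Mul(1, -605)), Add(-116, -1391)), 1635), -1) = Pow(Add(Mul(Add(486, -605), -1507), 1635), -1) = Pow(Add(Mul(-119, -1507), 1635), -1) = Pow(Add(179333, 1635), -1) = Pow(180968, -1) = Rational(1, 180968)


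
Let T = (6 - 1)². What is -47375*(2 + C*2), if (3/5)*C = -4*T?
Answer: 47090750/3 ≈ 1.5697e+7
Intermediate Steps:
T = 25 (T = 5² = 25)
C = -500/3 (C = 5*(-4*25)/3 = (5/3)*(-100) = -500/3 ≈ -166.67)
-47375*(2 + C*2) = -47375*(2 - 500/3*2) = -47375*(2 - 1000/3) = -47375*(-994/3) = 47090750/3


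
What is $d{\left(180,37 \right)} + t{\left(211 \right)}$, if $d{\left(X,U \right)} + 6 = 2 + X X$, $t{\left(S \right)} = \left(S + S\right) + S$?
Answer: $33029$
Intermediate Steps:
$t{\left(S \right)} = 3 S$ ($t{\left(S \right)} = 2 S + S = 3 S$)
$d{\left(X,U \right)} = -4 + X^{2}$ ($d{\left(X,U \right)} = -6 + \left(2 + X X\right) = -6 + \left(2 + X^{2}\right) = -4 + X^{2}$)
$d{\left(180,37 \right)} + t{\left(211 \right)} = \left(-4 + 180^{2}\right) + 3 \cdot 211 = \left(-4 + 32400\right) + 633 = 32396 + 633 = 33029$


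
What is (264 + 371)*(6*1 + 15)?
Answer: 13335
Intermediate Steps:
(264 + 371)*(6*1 + 15) = 635*(6 + 15) = 635*21 = 13335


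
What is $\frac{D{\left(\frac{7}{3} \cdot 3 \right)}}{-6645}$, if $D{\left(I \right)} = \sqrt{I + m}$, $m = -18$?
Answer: $- \frac{i \sqrt{11}}{6645} \approx - 0.00049912 i$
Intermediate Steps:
$D{\left(I \right)} = \sqrt{-18 + I}$ ($D{\left(I \right)} = \sqrt{I - 18} = \sqrt{-18 + I}$)
$\frac{D{\left(\frac{7}{3} \cdot 3 \right)}}{-6645} = \frac{\sqrt{-18 + \frac{7}{3} \cdot 3}}{-6645} = \sqrt{-18 + 7 \cdot \frac{1}{3} \cdot 3} \left(- \frac{1}{6645}\right) = \sqrt{-18 + \frac{7}{3} \cdot 3} \left(- \frac{1}{6645}\right) = \sqrt{-18 + 7} \left(- \frac{1}{6645}\right) = \sqrt{-11} \left(- \frac{1}{6645}\right) = i \sqrt{11} \left(- \frac{1}{6645}\right) = - \frac{i \sqrt{11}}{6645}$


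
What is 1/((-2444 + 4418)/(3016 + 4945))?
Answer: 7961/1974 ≈ 4.0329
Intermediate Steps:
1/((-2444 + 4418)/(3016 + 4945)) = 1/(1974/7961) = 7961/1974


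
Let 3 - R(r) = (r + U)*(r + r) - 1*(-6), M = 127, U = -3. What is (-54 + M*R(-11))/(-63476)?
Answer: 39551/63476 ≈ 0.62309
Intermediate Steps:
R(r) = -3 - 2*r*(-3 + r) (R(r) = 3 - ((r - 3)*(r + r) - 1*(-6)) = 3 - ((-3 + r)*(2*r) + 6) = 3 - (2*r*(-3 + r) + 6) = 3 - (6 + 2*r*(-3 + r)) = 3 + (-6 - 2*r*(-3 + r)) = -3 - 2*r*(-3 + r))
(-54 + M*R(-11))/(-63476) = (-54 + 127*(-3 - 2*(-11)² + 6*(-11)))/(-63476) = (-54 + 127*(-3 - 2*121 - 66))*(-1/63476) = (-54 + 127*(-3 - 242 - 66))*(-1/63476) = (-54 + 127*(-311))*(-1/63476) = (-54 - 39497)*(-1/63476) = -39551*(-1/63476) = 39551/63476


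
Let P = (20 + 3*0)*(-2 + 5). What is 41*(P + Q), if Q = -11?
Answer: 2009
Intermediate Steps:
P = 60 (P = (20 + 0)*3 = 20*3 = 60)
41*(P + Q) = 41*(60 - 11) = 41*49 = 2009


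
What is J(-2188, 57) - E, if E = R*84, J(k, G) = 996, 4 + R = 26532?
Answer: -2227356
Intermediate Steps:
R = 26528 (R = -4 + 26532 = 26528)
E = 2228352 (E = 26528*84 = 2228352)
J(-2188, 57) - E = 996 - 1*2228352 = 996 - 2228352 = -2227356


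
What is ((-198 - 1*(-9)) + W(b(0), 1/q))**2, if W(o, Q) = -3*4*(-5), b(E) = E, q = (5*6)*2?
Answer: 16641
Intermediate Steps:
q = 60 (q = 30*2 = 60)
W(o, Q) = 60 (W(o, Q) = -12*(-5) = 60)
((-198 - 1*(-9)) + W(b(0), 1/q))**2 = ((-198 - 1*(-9)) + 60)**2 = ((-198 + 9) + 60)**2 = (-189 + 60)**2 = (-129)**2 = 16641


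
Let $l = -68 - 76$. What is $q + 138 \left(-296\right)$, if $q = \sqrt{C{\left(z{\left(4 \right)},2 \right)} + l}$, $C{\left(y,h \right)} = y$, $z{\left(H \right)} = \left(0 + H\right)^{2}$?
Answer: $-40848 + 8 i \sqrt{2} \approx -40848.0 + 11.314 i$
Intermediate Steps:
$z{\left(H \right)} = H^{2}$
$l = -144$ ($l = -68 - 76 = -144$)
$q = 8 i \sqrt{2}$ ($q = \sqrt{4^{2} - 144} = \sqrt{16 - 144} = \sqrt{-128} = 8 i \sqrt{2} \approx 11.314 i$)
$q + 138 \left(-296\right) = 8 i \sqrt{2} + 138 \left(-296\right) = 8 i \sqrt{2} - 40848 = -40848 + 8 i \sqrt{2}$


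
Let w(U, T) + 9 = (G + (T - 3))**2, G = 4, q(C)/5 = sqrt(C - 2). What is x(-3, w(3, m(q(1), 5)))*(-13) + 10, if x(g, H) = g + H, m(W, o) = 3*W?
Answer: 3078 - 390*I ≈ 3078.0 - 390.0*I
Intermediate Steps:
q(C) = 5*sqrt(-2 + C) (q(C) = 5*sqrt(C - 2) = 5*sqrt(-2 + C))
w(U, T) = -9 + (1 + T)**2 (w(U, T) = -9 + (4 + (T - 3))**2 = -9 + (4 + (-3 + T))**2 = -9 + (1 + T)**2)
x(g, H) = H + g
x(-3, w(3, m(q(1), 5)))*(-13) + 10 = ((-9 + (1 + 3*(5*sqrt(-2 + 1)))**2) - 3)*(-13) + 10 = ((-9 + (1 + 3*(5*sqrt(-1)))**2) - 3)*(-13) + 10 = ((-9 + (1 + 3*(5*I))**2) - 3)*(-13) + 10 = ((-9 + (1 + 15*I)**2) - 3)*(-13) + 10 = (-12 + (1 + 15*I)**2)*(-13) + 10 = (156 - 13*(1 + 15*I)**2) + 10 = 166 - 13*(1 + 15*I)**2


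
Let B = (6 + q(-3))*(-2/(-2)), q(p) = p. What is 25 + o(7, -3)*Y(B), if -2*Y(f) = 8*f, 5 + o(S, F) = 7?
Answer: 1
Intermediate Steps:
o(S, F) = 2 (o(S, F) = -5 + 7 = 2)
B = 3 (B = (6 - 3)*(-2/(-2)) = 3*(-2*(-½)) = 3*1 = 3)
Y(f) = -4*f
25 + o(7, -3)*Y(B) = 25 + 2*(-4*3) = 25 + 2*(-12) = 25 - 24 = 1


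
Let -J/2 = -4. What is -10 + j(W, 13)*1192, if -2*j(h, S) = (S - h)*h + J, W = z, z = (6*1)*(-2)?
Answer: 174022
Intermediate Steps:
J = 8 (J = -2*(-4) = 8)
z = -12 (z = 6*(-2) = -12)
W = -12
j(h, S) = -4 - h*(S - h)/2 (j(h, S) = -((S - h)*h + 8)/2 = -(h*(S - h) + 8)/2 = -(8 + h*(S - h))/2 = -4 - h*(S - h)/2)
-10 + j(W, 13)*1192 = -10 + (-4 + (1/2)*(-12)**2 - 1/2*13*(-12))*1192 = -10 + (-4 + (1/2)*144 + 78)*1192 = -10 + (-4 + 72 + 78)*1192 = -10 + 146*1192 = -10 + 174032 = 174022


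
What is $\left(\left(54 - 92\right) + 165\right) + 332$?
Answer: $459$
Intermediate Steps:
$\left(\left(54 - 92\right) + 165\right) + 332 = \left(-38 + 165\right) + 332 = 127 + 332 = 459$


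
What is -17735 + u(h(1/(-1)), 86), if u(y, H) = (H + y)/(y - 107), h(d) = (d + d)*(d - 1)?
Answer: -1826795/103 ≈ -17736.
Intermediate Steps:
h(d) = 2*d*(-1 + d) (h(d) = (2*d)*(-1 + d) = 2*d*(-1 + d))
u(y, H) = (H + y)/(-107 + y)
-17735 + u(h(1/(-1)), 86) = -17735 + (86 + 2*(-1 + 1/(-1))/(-1))/(-107 + 2*(-1 + 1/(-1))/(-1)) = -17735 + (86 + 2*(-1)*(-1 - 1))/(-107 + 2*(-1)*(-1 - 1)) = -17735 + (86 + 2*(-1)*(-2))/(-107 + 2*(-1)*(-2)) = -17735 + (86 + 4)/(-107 + 4) = -17735 + 90/(-103) = -17735 - 1/103*90 = -17735 - 90/103 = -1826795/103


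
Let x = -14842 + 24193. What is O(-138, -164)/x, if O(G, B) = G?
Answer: -46/3117 ≈ -0.014758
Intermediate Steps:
x = 9351
O(-138, -164)/x = -138/9351 = -138*1/9351 = -46/3117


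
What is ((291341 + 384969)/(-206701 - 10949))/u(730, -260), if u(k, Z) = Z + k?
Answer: -67631/10229550 ≈ -0.0066113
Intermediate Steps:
((291341 + 384969)/(-206701 - 10949))/u(730, -260) = ((291341 + 384969)/(-206701 - 10949))/(-260 + 730) = (676310/(-217650))/470 = (676310*(-1/217650))*(1/470) = -67631/21765*1/470 = -67631/10229550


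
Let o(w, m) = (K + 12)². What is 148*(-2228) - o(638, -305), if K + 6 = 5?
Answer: -329865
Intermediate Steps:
K = -1 (K = -6 + 5 = -1)
o(w, m) = 121 (o(w, m) = (-1 + 12)² = 11² = 121)
148*(-2228) - o(638, -305) = 148*(-2228) - 1*121 = -329744 - 121 = -329865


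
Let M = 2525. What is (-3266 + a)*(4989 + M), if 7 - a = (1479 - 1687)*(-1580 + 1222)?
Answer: -584010622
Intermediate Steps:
a = -74457 (a = 7 - (1479 - 1687)*(-1580 + 1222) = 7 - (-208)*(-358) = 7 - 1*74464 = 7 - 74464 = -74457)
(-3266 + a)*(4989 + M) = (-3266 - 74457)*(4989 + 2525) = -77723*7514 = -584010622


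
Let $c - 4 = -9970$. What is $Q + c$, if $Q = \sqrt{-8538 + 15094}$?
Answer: $-9966 + 2 \sqrt{1639} \approx -9885.0$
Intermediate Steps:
$c = -9966$ ($c = 4 - 9970 = -9966$)
$Q = 2 \sqrt{1639}$ ($Q = \sqrt{6556} = 2 \sqrt{1639} \approx 80.969$)
$Q + c = 2 \sqrt{1639} - 9966 = -9966 + 2 \sqrt{1639}$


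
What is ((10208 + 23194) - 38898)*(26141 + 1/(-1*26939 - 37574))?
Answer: -9268643088672/64513 ≈ -1.4367e+8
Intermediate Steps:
((10208 + 23194) - 38898)*(26141 + 1/(-1*26939 - 37574)) = (33402 - 38898)*(26141 + 1/(-26939 - 37574)) = -5496*(26141 + 1/(-64513)) = -5496*(26141 - 1/64513) = -5496*1686434332/64513 = -9268643088672/64513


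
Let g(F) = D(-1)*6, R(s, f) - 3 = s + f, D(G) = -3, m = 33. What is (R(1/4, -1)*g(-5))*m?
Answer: -2673/2 ≈ -1336.5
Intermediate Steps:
R(s, f) = 3 + f + s (R(s, f) = 3 + (s + f) = 3 + (f + s) = 3 + f + s)
g(F) = -18 (g(F) = -3*6 = -18)
(R(1/4, -1)*g(-5))*m = ((3 - 1 + 1/4)*(-18))*33 = ((9/4)*(-18))*33 = -81/2*33 = -2673/2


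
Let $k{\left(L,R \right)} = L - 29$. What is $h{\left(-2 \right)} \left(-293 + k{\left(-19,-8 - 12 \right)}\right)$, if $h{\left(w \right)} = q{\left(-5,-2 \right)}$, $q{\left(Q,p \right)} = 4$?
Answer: $-1364$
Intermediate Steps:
$k{\left(L,R \right)} = -29 + L$
$h{\left(w \right)} = 4$
$h{\left(-2 \right)} \left(-293 + k{\left(-19,-8 - 12 \right)}\right) = 4 \left(-293 - 48\right) = 4 \left(-341\right) = -1364$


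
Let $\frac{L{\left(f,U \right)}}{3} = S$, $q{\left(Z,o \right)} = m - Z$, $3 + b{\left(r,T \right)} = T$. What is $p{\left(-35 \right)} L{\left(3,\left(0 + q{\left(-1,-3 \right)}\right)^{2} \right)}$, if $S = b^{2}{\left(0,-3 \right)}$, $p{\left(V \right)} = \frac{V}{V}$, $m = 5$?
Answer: $108$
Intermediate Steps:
$b{\left(r,T \right)} = -3 + T$
$p{\left(V \right)} = 1$
$q{\left(Z,o \right)} = 5 - Z$
$S = 36$ ($S = \left(-3 - 3\right)^{2} = \left(-6\right)^{2} = 36$)
$L{\left(f,U \right)} = 108$ ($L{\left(f,U \right)} = 3 \cdot 36 = 108$)
$p{\left(-35 \right)} L{\left(3,\left(0 + q{\left(-1,-3 \right)}\right)^{2} \right)} = 1 \cdot 108 = 108$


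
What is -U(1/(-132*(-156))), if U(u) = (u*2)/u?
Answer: -2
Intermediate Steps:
U(u) = 2 (U(u) = (2*u)/u = 2)
-U(1/(-132*(-156))) = -1*2 = -2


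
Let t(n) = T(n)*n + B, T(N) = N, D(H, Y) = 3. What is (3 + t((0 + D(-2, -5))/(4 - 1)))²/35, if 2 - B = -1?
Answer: 7/5 ≈ 1.4000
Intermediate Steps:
B = 3 (B = 2 - 1*(-1) = 2 + 1 = 3)
t(n) = 3 + n² (t(n) = n*n + 3 = n² + 3 = 3 + n²)
(3 + t((0 + D(-2, -5))/(4 - 1)))²/35 = (3 + (3 + ((0 + 3)/(4 - 1))²))²/35 = (3 + (3 + (3/3)²))²*(1/35) = (3 + (3 + (3*(⅓))²))²*(1/35) = (3 + (3 + 1²))²*(1/35) = (3 + (3 + 1))²*(1/35) = (3 + 4)²*(1/35) = 7²*(1/35) = 49*(1/35) = 7/5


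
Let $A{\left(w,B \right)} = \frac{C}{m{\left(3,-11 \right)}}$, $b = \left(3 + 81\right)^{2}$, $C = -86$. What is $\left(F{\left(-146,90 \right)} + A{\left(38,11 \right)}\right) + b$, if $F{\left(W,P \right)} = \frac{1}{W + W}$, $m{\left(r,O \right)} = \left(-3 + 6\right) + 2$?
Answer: $\frac{10276643}{1460} \approx 7038.8$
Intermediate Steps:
$m{\left(r,O \right)} = 5$ ($m{\left(r,O \right)} = 3 + 2 = 5$)
$b = 7056$ ($b = 84^{2} = 7056$)
$A{\left(w,B \right)} = - \frac{86}{5}$
$F{\left(W,P \right)} = \frac{1}{2 W}$
$\left(F{\left(-146,90 \right)} + A{\left(38,11 \right)}\right) + b = \left(\frac{1}{2 \left(-146\right)} - \frac{86}{5}\right) + 7056 = \left(\frac{1}{2} \left(- \frac{1}{146}\right) - \frac{86}{5}\right) + 7056 = \left(- \frac{1}{292} - \frac{86}{5}\right) + 7056 = - \frac{25117}{1460} + 7056 = \frac{10276643}{1460}$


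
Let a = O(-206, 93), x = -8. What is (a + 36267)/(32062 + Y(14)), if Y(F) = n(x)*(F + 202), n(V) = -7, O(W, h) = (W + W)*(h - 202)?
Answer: 3247/1222 ≈ 2.6571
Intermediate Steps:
O(W, h) = 2*W*(-202 + h) (O(W, h) = (2*W)*(-202 + h) = 2*W*(-202 + h))
a = 44908 (a = 2*(-206)*(-202 + 93) = 2*(-206)*(-109) = 44908)
Y(F) = -1414 - 7*F (Y(F) = -7*(F + 202) = -7*(202 + F) = -1414 - 7*F)
(a + 36267)/(32062 + Y(14)) = (44908 + 36267)/(32062 + (-1414 - 7*14)) = 81175/(32062 + (-1414 - 98)) = 81175/(32062 - 1512) = 81175/30550 = 81175*(1/30550) = 3247/1222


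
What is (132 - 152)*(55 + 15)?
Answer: -1400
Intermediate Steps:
(132 - 152)*(55 + 15) = -20*70 = -1400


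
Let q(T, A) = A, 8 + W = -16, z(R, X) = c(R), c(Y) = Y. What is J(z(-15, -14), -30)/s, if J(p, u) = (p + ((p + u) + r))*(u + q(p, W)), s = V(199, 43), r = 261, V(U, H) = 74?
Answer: -5427/37 ≈ -146.68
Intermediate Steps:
z(R, X) = R
W = -24 (W = -8 - 16 = -24)
s = 74
J(p, u) = (-24 + u)*(261 + u + 2*p) (J(p, u) = (p + ((p + u) + 261))*(u - 24) = (p + (261 + p + u))*(-24 + u) = (261 + u + 2*p)*(-24 + u) = (-24 + u)*(261 + u + 2*p))
J(z(-15, -14), -30)/s = (-6264 + (-30)² - 48*(-15) + 237*(-30) + 2*(-15)*(-30))/74 = (-6264 + 900 + 720 - 7110 + 900)*(1/74) = -10854*1/74 = -5427/37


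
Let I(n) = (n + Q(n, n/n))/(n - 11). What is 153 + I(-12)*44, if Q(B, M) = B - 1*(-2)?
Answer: 4487/23 ≈ 195.09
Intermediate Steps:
Q(B, M) = 2 + B (Q(B, M) = B + 2 = 2 + B)
I(n) = (2 + 2*n)/(-11 + n) (I(n) = (n + (2 + n))/(n - 11) = (2 + 2*n)/(-11 + n))
153 + I(-12)*44 = 153 + (2*(1 - 12)/(-11 - 12))*44 = 153 + (2*(-11)/(-23))*44 = 153 + (2*(-1/23)*(-11))*44 = 153 + (22/23)*44 = 153 + 968/23 = 4487/23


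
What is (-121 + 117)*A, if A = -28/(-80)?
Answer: -7/5 ≈ -1.4000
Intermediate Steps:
A = 7/20 (A = -28*(-1/80) = 7/20 ≈ 0.35000)
(-121 + 117)*A = (-121 + 117)*(7/20) = -4*7/20 = -7/5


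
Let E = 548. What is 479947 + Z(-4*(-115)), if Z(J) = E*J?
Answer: 732027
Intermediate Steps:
Z(J) = 548*J
479947 + Z(-4*(-115)) = 479947 + 548*(-4*(-115)) = 479947 + 548*460 = 479947 + 252080 = 732027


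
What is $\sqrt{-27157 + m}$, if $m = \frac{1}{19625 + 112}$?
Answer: $\frac{2 i \sqrt{293860743411}}{6579} \approx 164.79 i$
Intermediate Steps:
$m = \frac{1}{19737} \approx 5.0666 \cdot 10^{-5}$
$\sqrt{-27157 + m} = \sqrt{-27157 + \frac{1}{19737}} = \sqrt{- \frac{535997708}{19737}} = \frac{2 i \sqrt{293860743411}}{6579}$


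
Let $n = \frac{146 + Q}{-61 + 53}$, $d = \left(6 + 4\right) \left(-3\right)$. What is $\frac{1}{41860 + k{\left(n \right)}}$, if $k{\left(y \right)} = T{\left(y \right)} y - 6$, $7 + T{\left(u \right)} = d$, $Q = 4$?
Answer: $\frac{4}{170191} \approx 2.3503 \cdot 10^{-5}$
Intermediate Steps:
$d = -30$ ($d = 10 \left(-3\right) = -30$)
$n = - \frac{75}{4}$ ($n = \frac{146 + 4}{-61 + 53} = \frac{150}{-8} = 150 \left(- \frac{1}{8}\right) = - \frac{75}{4} \approx -18.75$)
$T{\left(u \right)} = -37$ ($T{\left(u \right)} = -7 - 30 = -37$)
$k{\left(y \right)} = -6 - 37 y$ ($k{\left(y \right)} = - 37 y - 6 = -6 - 37 y$)
$\frac{1}{41860 + k{\left(n \right)}} = \frac{1}{41860 - - \frac{2751}{4}} = \frac{1}{41860 + \left(-6 + \frac{2775}{4}\right)} = \frac{1}{41860 + \frac{2751}{4}} = \frac{1}{\frac{170191}{4}} = \frac{4}{170191}$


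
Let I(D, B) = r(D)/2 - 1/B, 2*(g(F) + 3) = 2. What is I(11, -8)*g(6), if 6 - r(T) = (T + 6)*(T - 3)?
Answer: 519/4 ≈ 129.75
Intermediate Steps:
r(T) = 6 - (-3 + T)*(6 + T) (r(T) = 6 - (T + 6)*(T - 3) = 6 - (6 + T)*(-3 + T) = 6 - (-3 + T)*(6 + T))
g(F) = -2 (g(F) = -3 + (1/2)*2 = -3 + 1 = -2)
I(D, B) = 12 - 1/B - 3*D/2 - D**2/2 (I(D, B) = (24 - D**2 - 3*D)/2 - 1/B = (24 - D**2 - 3*D)*(1/2) - 1/B = (12 - 3*D/2 - D**2/2) - 1/B = 12 - 1/B - 3*D/2 - D**2/2)
I(11, -8)*g(6) = ((1/2)*(-2 - 8*(24 - 1*11**2 - 3*11))/(-8))*(-2) = ((1/2)*(-1/8)*(-2 - 8*(24 - 1*121 - 33)))*(-2) = ((1/2)*(-1/8)*(-2 - 8*(24 - 121 - 33)))*(-2) = ((1/2)*(-1/8)*(-2 - 8*(-130)))*(-2) = ((1/2)*(-1/8)*(-2 + 1040))*(-2) = ((1/2)*(-1/8)*1038)*(-2) = -519/8*(-2) = 519/4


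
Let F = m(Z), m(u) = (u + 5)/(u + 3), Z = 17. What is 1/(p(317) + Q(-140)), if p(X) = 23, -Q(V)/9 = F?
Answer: 10/131 ≈ 0.076336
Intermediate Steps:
m(u) = (5 + u)/(3 + u)
F = 11/10 (F = (5 + 17)/(3 + 17) = 22/20 = (1/20)*22 = 11/10 ≈ 1.1000)
Q(V) = -99/10 (Q(V) = -9*11/10 = -99/10)
1/(p(317) + Q(-140)) = 1/(23 - 99/10) = 1/(131/10) = 10/131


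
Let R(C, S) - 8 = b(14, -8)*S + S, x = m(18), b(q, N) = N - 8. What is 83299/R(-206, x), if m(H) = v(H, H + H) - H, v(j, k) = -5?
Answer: 83299/353 ≈ 235.97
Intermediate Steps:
m(H) = -5 - H
b(q, N) = -8 + N
x = -23 (x = -5 - 1*18 = -5 - 18 = -23)
R(C, S) = 8 - 15*S (R(C, S) = 8 + ((-8 - 8)*S + S) = 8 + (-16*S + S) = 8 - 15*S)
83299/R(-206, x) = 83299/(8 - 15*(-23)) = 83299/(8 + 345) = 83299/353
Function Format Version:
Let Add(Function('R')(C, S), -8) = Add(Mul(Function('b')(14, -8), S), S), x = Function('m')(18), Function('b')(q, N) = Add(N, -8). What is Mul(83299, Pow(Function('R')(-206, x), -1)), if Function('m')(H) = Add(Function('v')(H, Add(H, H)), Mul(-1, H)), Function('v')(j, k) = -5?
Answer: Rational(83299, 353) ≈ 235.97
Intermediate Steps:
Function('m')(H) = Add(-5, Mul(-1, H))
Function('b')(q, N) = Add(-8, N)
x = -23 (x = Add(-5, Mul(-1, 18)) = Add(-5, -18) = -23)
Function('R')(C, S) = Add(8, Mul(-15, S)) (Function('R')(C, S) = Add(8, Add(Mul(Add(-8, -8), S), S)) = Add(8, Add(Mul(-16, S), S)) = Add(8, Mul(-15, S)))
Mul(83299, Pow(Function('R')(-206, x), -1)) = Mul(83299, Pow(Add(8, Mul(-15, -23)), -1)) = Mul(83299, Pow(Add(8, 345), -1)) = Mul(83299, Pow(353, -1)) = Mul(83299, Rational(1, 353)) = Rational(83299, 353)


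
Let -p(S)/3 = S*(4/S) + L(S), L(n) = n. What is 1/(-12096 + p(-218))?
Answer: -1/11454 ≈ -8.7306e-5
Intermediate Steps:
p(S) = -12 - 3*S (p(S) = -3*(S*(4/S) + S) = -3*(4 + S) = -12 - 3*S)
1/(-12096 + p(-218)) = 1/(-12096 + (-12 - 3*(-218))) = 1/(-12096 + (-12 + 654)) = 1/(-12096 + 642) = 1/(-11454) = -1/11454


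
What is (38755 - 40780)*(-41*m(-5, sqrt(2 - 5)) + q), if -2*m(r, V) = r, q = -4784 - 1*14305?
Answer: 77725575/2 ≈ 3.8863e+7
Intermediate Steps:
q = -19089 (q = -4784 - 14305 = -19089)
m(r, V) = -r/2
(38755 - 40780)*(-41*m(-5, sqrt(2 - 5)) + q) = (38755 - 40780)*(-(-41)*(-5)/2 - 19089) = -2025*(-41*5/2 - 19089) = -2025*(-205/2 - 19089) = -2025*(-38383/2) = 77725575/2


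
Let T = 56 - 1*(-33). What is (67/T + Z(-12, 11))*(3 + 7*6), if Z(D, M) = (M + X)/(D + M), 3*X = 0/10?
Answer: -41040/89 ≈ -461.12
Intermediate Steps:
X = 0 (X = (0/10)/3 = (0*(⅒))/3 = (⅓)*0 = 0)
T = 89 (T = 56 + 33 = 89)
Z(D, M) = M/(D + M) (Z(D, M) = (M + 0)/(D + M) = M/(D + M))
(67/T + Z(-12, 11))*(3 + 7*6) = (67/89 + 11/(-12 + 11))*(3 + 7*6) = (67*(1/89) + 11/(-1))*(3 + 42) = (67/89 + 11*(-1))*45 = (67/89 - 11)*45 = -912/89*45 = -41040/89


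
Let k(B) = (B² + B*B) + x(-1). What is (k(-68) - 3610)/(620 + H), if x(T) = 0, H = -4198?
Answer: -2819/1789 ≈ -1.5757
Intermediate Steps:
k(B) = 2*B² (k(B) = (B² + B*B) + 0 = (B² + B²) + 0 = 2*B² + 0 = 2*B²)
(k(-68) - 3610)/(620 + H) = (2*(-68)² - 3610)/(620 - 4198) = (2*4624 - 3610)/(-3578) = (9248 - 3610)*(-1/3578) = 5638*(-1/3578) = -2819/1789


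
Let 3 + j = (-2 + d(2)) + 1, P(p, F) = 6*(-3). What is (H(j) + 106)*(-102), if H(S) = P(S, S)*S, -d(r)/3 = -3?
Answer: -1632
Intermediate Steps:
d(r) = 9 (d(r) = -3*(-3) = 9)
P(p, F) = -18
j = 5 (j = -3 + ((-2 + 9) + 1) = -3 + (7 + 1) = -3 + 8 = 5)
H(S) = -18*S
(H(j) + 106)*(-102) = (-18*5 + 106)*(-102) = (-90 + 106)*(-102) = 16*(-102) = -1632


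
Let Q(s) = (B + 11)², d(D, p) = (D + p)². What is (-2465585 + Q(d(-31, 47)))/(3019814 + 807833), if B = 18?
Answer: -2464744/3827647 ≈ -0.64393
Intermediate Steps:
Q(s) = 841 (Q(s) = (18 + 11)² = 29² = 841)
(-2465585 + Q(d(-31, 47)))/(3019814 + 807833) = (-2465585 + 841)/(3019814 + 807833) = -2464744/3827647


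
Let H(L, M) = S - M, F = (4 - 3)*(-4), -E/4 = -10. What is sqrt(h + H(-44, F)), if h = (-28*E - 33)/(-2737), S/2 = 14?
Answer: sqrt(242873169)/2737 ≈ 5.6940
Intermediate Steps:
S = 28 (S = 2*14 = 28)
E = 40 (E = -4*(-10) = 40)
F = -4 (F = 1*(-4) = -4)
H(L, M) = 28 - M
h = 1153/2737 (h = (-28*40 - 33)/(-2737) = (-1120 - 33)*(-1/2737) = -1153*(-1/2737) = 1153/2737 ≈ 0.42126)
sqrt(h + H(-44, F)) = sqrt(1153/2737 + (28 - 1*(-4))) = sqrt(1153/2737 + (28 + 4)) = sqrt(1153/2737 + 32) = sqrt(88737/2737) = sqrt(242873169)/2737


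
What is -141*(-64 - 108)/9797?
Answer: 24252/9797 ≈ 2.4755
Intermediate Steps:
-141*(-64 - 108)/9797 = -141*(-172)*(1/9797) = 24252*(1/9797) = 24252/9797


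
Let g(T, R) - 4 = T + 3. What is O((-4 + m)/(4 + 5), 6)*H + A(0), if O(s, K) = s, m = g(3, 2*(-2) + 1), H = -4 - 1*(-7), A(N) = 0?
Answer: 2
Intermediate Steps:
g(T, R) = 7 + T (g(T, R) = 4 + (T + 3) = 4 + (3 + T) = 7 + T)
H = 3 (H = -4 + 7 = 3)
m = 10 (m = 7 + 3 = 10)
O((-4 + m)/(4 + 5), 6)*H + A(0) = ((-4 + 10)/(4 + 5))*3 + 0 = (6/9)*3 + 0 = (6*(⅑))*3 + 0 = (⅔)*3 + 0 = 2 + 0 = 2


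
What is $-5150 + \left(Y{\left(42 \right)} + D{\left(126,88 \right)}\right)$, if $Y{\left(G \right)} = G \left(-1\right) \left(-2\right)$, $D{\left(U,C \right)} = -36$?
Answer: $-5102$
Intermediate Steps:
$Y{\left(G \right)} = 2 G$ ($Y{\left(G \right)} = - G \left(-2\right) = 2 G$)
$-5150 + \left(Y{\left(42 \right)} + D{\left(126,88 \right)}\right) = -5150 + \left(2 \cdot 42 - 36\right) = -5150 + \left(84 - 36\right) = -5150 + 48 = -5102$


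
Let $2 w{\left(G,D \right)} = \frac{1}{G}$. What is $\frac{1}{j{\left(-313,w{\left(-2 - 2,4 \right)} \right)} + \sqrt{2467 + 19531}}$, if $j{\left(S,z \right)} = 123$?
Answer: $- \frac{123}{6869} + \frac{\sqrt{21998}}{6869} \approx 0.0036857$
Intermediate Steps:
$w{\left(G,D \right)} = \frac{1}{2 G}$
$\frac{1}{j{\left(-313,w{\left(-2 - 2,4 \right)} \right)} + \sqrt{2467 + 19531}} = \frac{1}{123 + \sqrt{2467 + 19531}} = \frac{1}{123 + \sqrt{21998}}$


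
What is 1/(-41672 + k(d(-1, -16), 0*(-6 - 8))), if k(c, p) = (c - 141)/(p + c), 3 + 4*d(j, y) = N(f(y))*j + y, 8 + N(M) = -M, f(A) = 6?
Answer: -5/207791 ≈ -2.4063e-5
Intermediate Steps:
N(M) = -8 - M
d(j, y) = -3/4 - 7*j/2 + y/4 (d(j, y) = -3/4 + ((-8 - 1*6)*j + y)/4 = -3/4 + ((-8 - 6)*j + y)/4 = -3/4 + (-14*j + y)/4 = -3/4 + (y - 14*j)/4 = -3/4 + (-7*j/2 + y/4) = -3/4 - 7*j/2 + y/4)
k(c, p) = (-141 + c)/(c + p)
1/(-41672 + k(d(-1, -16), 0*(-6 - 8))) = 1/(-41672 + (-141 + (-3/4 - 7/2*(-1) + (1/4)*(-16)))/((-3/4 - 7/2*(-1) + (1/4)*(-16)) + 0*(-6 - 8))) = 1/(-41672 + (-141 + (-3/4 + 7/2 - 4))/((-3/4 + 7/2 - 4) + 0*(-14))) = 1/(-41672 + (-141 - 5/4)/(-5/4 + 0)) = 1/(-41672 - 569/4/(-5/4)) = 1/(-41672 - 4/5*(-569/4)) = 1/(-41672 + 569/5) = 1/(-207791/5) = -5/207791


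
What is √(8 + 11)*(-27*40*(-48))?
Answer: 51840*√19 ≈ 2.2597e+5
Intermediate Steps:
√(8 + 11)*(-27*40*(-48)) = √19*(-1080*(-48)) = √19*51840 = 51840*√19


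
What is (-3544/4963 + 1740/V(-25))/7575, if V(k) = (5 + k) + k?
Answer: -117268/22556835 ≈ -0.0051988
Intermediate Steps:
V(k) = 5 + 2*k
(-3544/4963 + 1740/V(-25))/7575 = (-3544/4963 + 1740/(5 + 2*(-25)))/7575 = (-3544*1/4963 + 1740/(5 - 50))*(1/7575) = (-3544/4963 + 1740/(-45))*(1/7575) = (-3544/4963 + 1740*(-1/45))*(1/7575) = (-3544/4963 - 116/3)*(1/7575) = -586340/14889*1/7575 = -117268/22556835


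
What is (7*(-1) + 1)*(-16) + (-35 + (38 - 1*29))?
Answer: 70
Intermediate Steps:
(7*(-1) + 1)*(-16) + (-35 + (38 - 1*29)) = (-7 + 1)*(-16) + (-35 + (38 - 29)) = -6*(-16) + (-35 + 9) = 96 - 26 = 70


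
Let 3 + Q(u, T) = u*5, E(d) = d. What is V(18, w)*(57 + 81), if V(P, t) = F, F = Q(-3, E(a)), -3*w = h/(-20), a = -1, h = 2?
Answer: -2484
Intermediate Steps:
w = 1/30 (w = -2/(3*(-20)) = -2*(-1)/(3*20) = -1/3*(-1/10) = 1/30 ≈ 0.033333)
Q(u, T) = -3 + 5*u (Q(u, T) = -3 + u*5 = -3 + 5*u)
F = -18 (F = -3 + 5*(-3) = -3 - 15 = -18)
V(P, t) = -18
V(18, w)*(57 + 81) = -18*(57 + 81) = -18*138 = -2484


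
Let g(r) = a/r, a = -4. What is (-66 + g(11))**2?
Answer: 532900/121 ≈ 4404.1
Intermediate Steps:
g(r) = -4/r
(-66 + g(11))**2 = (-66 - 4/11)**2 = (-730/11)**2 = 532900/121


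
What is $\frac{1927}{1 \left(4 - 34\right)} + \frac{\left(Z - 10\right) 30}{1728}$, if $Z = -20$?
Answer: $- \frac{15541}{240} \approx -64.754$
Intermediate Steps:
$\frac{1927}{1 \left(4 - 34\right)} + \frac{\left(Z - 10\right) 30}{1728} = \frac{1927}{1 \left(4 - 34\right)} + \frac{\left(-20 - 10\right) 30}{1728} = \frac{1927}{1 \left(-30\right)} + \left(-30\right) 30 \cdot \frac{1}{1728} = \frac{1927}{-30} - \frac{25}{48} = 1927 \left(- \frac{1}{30}\right) - \frac{25}{48} = - \frac{1927}{30} - \frac{25}{48} = - \frac{15541}{240}$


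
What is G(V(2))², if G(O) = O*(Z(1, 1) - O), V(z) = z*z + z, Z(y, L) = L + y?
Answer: 576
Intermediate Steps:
V(z) = z + z² (V(z) = z² + z = z + z²)
G(O) = O*(2 - O) (G(O) = O*((1 + 1) - O) = O*(2 - O))
G(V(2))² = ((2*(1 + 2))*(2 - 2*(1 + 2)))² = ((2*3)*(2 - 2*3))² = (6*(2 - 1*6))² = (6*(2 - 6))² = (6*(-4))² = (-24)² = 576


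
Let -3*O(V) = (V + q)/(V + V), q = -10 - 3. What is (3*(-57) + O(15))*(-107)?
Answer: 823472/45 ≈ 18299.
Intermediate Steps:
q = -13
O(V) = -(-13 + V)/(6*V) (O(V) = -(V - 13)/(3*(V + V)) = -(-13 + V)/(3*(2*V)) = -(-13 + V)*1/(2*V)/3 = -(-13 + V)/(6*V))
(3*(-57) + O(15))*(-107) = (3*(-57) + (1/6)*(13 - 1*15)/15)*(-107) = (-171 + (1/6)*(1/15)*(13 - 15))*(-107) = (-171 + (1/6)*(1/15)*(-2))*(-107) = (-171 - 1/45)*(-107) = -7696/45*(-107) = 823472/45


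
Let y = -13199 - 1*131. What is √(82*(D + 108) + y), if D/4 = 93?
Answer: √26030 ≈ 161.34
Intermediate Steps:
D = 372 (D = 4*93 = 372)
y = -13330 (y = -13199 - 131 = -13330)
√(82*(D + 108) + y) = √(82*(372 + 108) - 13330) = √(82*480 - 13330) = √(39360 - 13330) = √26030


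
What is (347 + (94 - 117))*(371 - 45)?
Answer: 105624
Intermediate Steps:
(347 + (94 - 117))*(371 - 45) = (347 - 23)*326 = 324*326 = 105624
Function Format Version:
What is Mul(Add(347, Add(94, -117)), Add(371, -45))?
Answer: 105624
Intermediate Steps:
Mul(Add(347, Add(94, -117)), Add(371, -45)) = Mul(Add(347, -23), 326) = Mul(324, 326) = 105624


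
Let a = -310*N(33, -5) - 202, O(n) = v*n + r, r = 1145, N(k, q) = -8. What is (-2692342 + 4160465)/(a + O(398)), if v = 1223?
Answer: 1468123/490177 ≈ 2.9951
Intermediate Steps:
O(n) = 1145 + 1223*n (O(n) = 1223*n + 1145 = 1145 + 1223*n)
a = 2278 (a = -310*(-8) - 202 = 2480 - 202 = 2278)
(-2692342 + 4160465)/(a + O(398)) = (-2692342 + 4160465)/(2278 + (1145 + 1223*398)) = 1468123/(2278 + (1145 + 486754)) = 1468123/(2278 + 487899) = 1468123/490177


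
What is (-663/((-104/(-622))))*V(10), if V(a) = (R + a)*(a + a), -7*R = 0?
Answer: -793050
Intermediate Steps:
R = 0 (R = -⅐*0 = 0)
V(a) = 2*a² (V(a) = (0 + a)*(a + a) = a*(2*a) = 2*a²)
(-663/((-104/(-622))))*V(10) = (-663/((-104/(-622))))*(2*10²) = (-663/((-104*(-1/622))))*(2*100) = -663/52/311*200 = -663*311/52*200 = -15861/4*200 = -793050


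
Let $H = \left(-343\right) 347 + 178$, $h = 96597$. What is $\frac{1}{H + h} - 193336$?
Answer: $- \frac{4300952657}{22246} \approx -1.9334 \cdot 10^{5}$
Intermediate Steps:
$H = -118843$ ($H = -119021 + 178 = -118843$)
$\frac{1}{H + h} - 193336 = \frac{1}{-118843 + 96597} - 193336 = \frac{1}{-22246} + \left(-201623 + 8287\right) = - \frac{1}{22246} - 193336 = - \frac{4300952657}{22246}$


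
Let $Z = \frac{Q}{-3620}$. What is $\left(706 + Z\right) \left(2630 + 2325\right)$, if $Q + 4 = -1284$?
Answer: $\frac{633498732}{181} \approx 3.5 \cdot 10^{6}$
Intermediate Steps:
$Q = -1288$ ($Q = -4 - 1284 = -1288$)
$Z = \frac{322}{905}$ ($Z = - \frac{1288}{-3620} = \left(-1288\right) \left(- \frac{1}{3620}\right) = \frac{322}{905} \approx 0.3558$)
$\left(706 + Z\right) \left(2630 + 2325\right) = \left(706 + \frac{322}{905}\right) \left(2630 + 2325\right) = \frac{639252}{905} \cdot 4955 = \frac{633498732}{181}$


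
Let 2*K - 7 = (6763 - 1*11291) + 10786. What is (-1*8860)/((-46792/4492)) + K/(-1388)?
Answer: 13773650655/16236824 ≈ 848.30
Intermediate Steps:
K = 6265/2 (K = 7/2 + ((6763 - 1*11291) + 10786)/2 = 7/2 + ((6763 - 11291) + 10786)/2 = 7/2 + (-4528 + 10786)/2 = 7/2 + (1/2)*6258 = 7/2 + 3129 = 6265/2 ≈ 3132.5)
(-1*8860)/((-46792/4492)) + K/(-1388) = (-1*8860)/((-46792/4492)) + (6265/2)/(-1388) = -8860/((-46792*1/4492)) + (6265/2)*(-1/1388) = -8860/(-11698/1123) - 6265/2776 = -8860*(-1123/11698) - 6265/2776 = 4974890/5849 - 6265/2776 = 13773650655/16236824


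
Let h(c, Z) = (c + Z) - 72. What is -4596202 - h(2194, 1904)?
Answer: -4600228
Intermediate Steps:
h(c, Z) = -72 + Z + c (h(c, Z) = (Z + c) - 72 = -72 + Z + c)
-4596202 - h(2194, 1904) = -4596202 - (-72 + 1904 + 2194) = -4596202 - 1*4026 = -4596202 - 4026 = -4600228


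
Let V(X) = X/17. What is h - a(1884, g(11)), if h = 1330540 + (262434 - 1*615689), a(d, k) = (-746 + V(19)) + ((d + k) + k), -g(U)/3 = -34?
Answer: 16591012/17 ≈ 9.7594e+5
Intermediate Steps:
g(U) = 102 (g(U) = -3*(-34) = 102)
V(X) = X/17 (V(X) = X*(1/17) = X/17)
a(d, k) = -12663/17 + d + 2*k (a(d, k) = (-746 + (1/17)*19) + ((d + k) + k) = (-746 + 19/17) + (d + 2*k) = -12663/17 + (d + 2*k) = -12663/17 + d + 2*k)
h = 977285 (h = 1330540 + (262434 - 615689) = 1330540 - 353255 = 977285)
h - a(1884, g(11)) = 977285 - (-12663/17 + 1884 + 2*102) = 977285 - (-12663/17 + 1884 + 204) = 977285 - 1*22833/17 = 977285 - 22833/17 = 16591012/17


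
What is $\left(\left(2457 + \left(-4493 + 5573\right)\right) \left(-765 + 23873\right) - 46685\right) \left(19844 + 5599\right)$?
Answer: $2078344810773$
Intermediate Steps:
$\left(\left(2457 + \left(-4493 + 5573\right)\right) \left(-765 + 23873\right) - 46685\right) \left(19844 + 5599\right) = \left(\left(2457 + 1080\right) 23108 - 46685\right) 25443 = \left(3537 \cdot 23108 - 46685\right) 25443 = \left(81732996 - 46685\right) 25443 = 81686311 \cdot 25443 = 2078344810773$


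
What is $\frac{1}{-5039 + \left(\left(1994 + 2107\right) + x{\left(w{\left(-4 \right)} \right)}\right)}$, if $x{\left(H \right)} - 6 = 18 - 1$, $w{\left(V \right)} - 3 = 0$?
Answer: $- \frac{1}{915} \approx -0.0010929$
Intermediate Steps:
$w{\left(V \right)} = 3$ ($w{\left(V \right)} = 3 + 0 = 3$)
$x{\left(H \right)} = 23$ ($x{\left(H \right)} = 6 + \left(18 - 1\right) = 6 + 17 = 23$)
$\frac{1}{-5039 + \left(\left(1994 + 2107\right) + x{\left(w{\left(-4 \right)} \right)}\right)} = \frac{1}{-5039 + \left(\left(1994 + 2107\right) + 23\right)} = \frac{1}{-5039 + \left(4101 + 23\right)} = \frac{1}{-5039 + 4124} = \frac{1}{-915} = - \frac{1}{915}$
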